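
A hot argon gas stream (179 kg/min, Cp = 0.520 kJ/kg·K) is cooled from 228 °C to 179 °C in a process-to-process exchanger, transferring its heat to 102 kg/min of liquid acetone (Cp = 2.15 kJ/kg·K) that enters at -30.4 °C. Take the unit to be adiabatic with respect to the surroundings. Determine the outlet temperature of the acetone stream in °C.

Heat released by hot stream: Q = 179 × 0.520 × (228 − 179) = 4560.9 kJ/min
Energy balance on cold side (adiabatic exchanger): Q = ṁ_c·Cp_c·(T_c,out − T_c,in)
T_c,out = -30.4 + 4560.9/(102 × 2.15) = -9.6024 °C

T_c,out = -9.60 °C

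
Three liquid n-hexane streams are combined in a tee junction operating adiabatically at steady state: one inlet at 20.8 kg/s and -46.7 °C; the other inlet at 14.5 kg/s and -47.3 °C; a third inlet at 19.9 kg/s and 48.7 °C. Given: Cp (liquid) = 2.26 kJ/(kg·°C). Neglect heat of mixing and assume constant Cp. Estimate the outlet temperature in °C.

T_out = -12.5 °C

Adiabatic, steady state ⇒ Σ ṁᵢCp,ᵢ(T_out − Tᵢ) = 0
T_out = Σ ṁᵢCp,ᵢTᵢ / Σ ṁᵢCp,ᵢ
      = -1555.1 / 124.75 = -12.465 °C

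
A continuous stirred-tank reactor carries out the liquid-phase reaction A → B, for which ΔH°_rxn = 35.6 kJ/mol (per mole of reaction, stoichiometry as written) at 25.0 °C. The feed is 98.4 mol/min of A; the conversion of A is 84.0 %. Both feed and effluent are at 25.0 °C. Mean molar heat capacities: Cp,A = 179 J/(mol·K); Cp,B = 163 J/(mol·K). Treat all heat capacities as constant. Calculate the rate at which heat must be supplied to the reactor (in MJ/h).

Extent of reaction ξ = 0.840 × 98.4 = 82.656 mol/min
Reaction term: ξ·ΔH°_rxn = 82.656 × 35.6 = 2942.6 kJ/min
Q = ΔH = 2942.6 kJ/min = 49.043 kW
Heat supplied = 176.55 MJ/h

Q_in = 177 MJ/h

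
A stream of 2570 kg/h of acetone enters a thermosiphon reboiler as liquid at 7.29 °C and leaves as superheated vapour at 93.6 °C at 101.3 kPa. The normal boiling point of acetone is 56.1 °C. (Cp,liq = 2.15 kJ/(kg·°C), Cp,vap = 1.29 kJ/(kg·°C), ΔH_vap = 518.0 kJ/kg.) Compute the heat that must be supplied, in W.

Q = 479000 W

liquid 7.29→56.1 °C: 104.94 kJ/kg
vaporisation at 56.1 °C: 518 kJ/kg
vapour 56.1→93.6 °C: 48.375 kJ/kg
Δh = 104.94 + 518 + 48.375 = 671.32 kJ/kg
Q = ṁ·Δh = 2570 kg/h × 671.32 kJ/kg = 1.7253e+06 kJ/h
|Q| = 479.25 kW = 479250 W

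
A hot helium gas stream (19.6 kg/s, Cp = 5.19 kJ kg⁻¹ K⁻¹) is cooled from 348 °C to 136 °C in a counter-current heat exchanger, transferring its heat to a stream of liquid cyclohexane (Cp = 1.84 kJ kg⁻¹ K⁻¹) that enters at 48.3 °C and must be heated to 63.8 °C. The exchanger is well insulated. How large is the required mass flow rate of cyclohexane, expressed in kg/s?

Heat released by hot stream: Q = 19.6 × 5.19 × (348 − 136) = 21565 kJ/s
Energy balance on cold side (adiabatic exchanger): Q = ṁ_c·Cp_c·(T_c,out − T_c,in)
ṁ_c = 21565 / [1.84 × (63.8 − 48.3)] = 756.15 kg/s

ṁ_c = 756 kg/s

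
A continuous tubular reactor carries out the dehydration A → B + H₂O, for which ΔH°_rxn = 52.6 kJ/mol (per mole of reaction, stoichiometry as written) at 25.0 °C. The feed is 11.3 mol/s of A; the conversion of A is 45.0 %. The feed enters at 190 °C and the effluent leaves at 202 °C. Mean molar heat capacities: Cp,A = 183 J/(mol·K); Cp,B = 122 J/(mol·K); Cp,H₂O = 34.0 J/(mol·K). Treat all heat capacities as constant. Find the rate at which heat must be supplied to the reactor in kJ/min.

Q_in = 16100 kJ/min

Extent of reaction ξ = 0.450 × 11.3 = 5.085 mol/s
Reaction term: ξ·ΔH°_rxn = 5.085 × 52.6 = 267.47 kJ/s
Sensible, feed 190→25 °C: -341.2 kJ/s
Outlet flows (mol/s): A 6.215, B 5.085, H₂O 5.085
Sensible, products 25→202 °C: 341.72 kJ/s
Q = ΔH = 267.98 kJ/s = 267.98 kW
Heat supplied = 16079 kJ/min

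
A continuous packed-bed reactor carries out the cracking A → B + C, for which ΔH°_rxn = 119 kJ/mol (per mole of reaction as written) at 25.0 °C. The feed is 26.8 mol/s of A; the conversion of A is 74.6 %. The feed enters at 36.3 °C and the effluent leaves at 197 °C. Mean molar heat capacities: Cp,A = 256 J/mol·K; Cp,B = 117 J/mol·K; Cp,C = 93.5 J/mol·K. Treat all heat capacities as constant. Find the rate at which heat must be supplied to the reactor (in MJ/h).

Q_in = 12000 MJ/h

Extent of reaction ξ = 0.746 × 26.8 = 19.993 mol/s
Reaction term: ξ·ΔH°_rxn = 19.993 × 119 = 2379.1 kJ/s
Sensible, feed 36.3→25 °C: -77.527 kJ/s
Outlet flows (mol/s): A 6.8072, B 19.993, C 19.993
Sensible, products 25→197 °C: 1023.6 kJ/s
Q = ΔH = 3325.2 kJ/s = 3325.2 kW
Heat supplied = 11971 MJ/h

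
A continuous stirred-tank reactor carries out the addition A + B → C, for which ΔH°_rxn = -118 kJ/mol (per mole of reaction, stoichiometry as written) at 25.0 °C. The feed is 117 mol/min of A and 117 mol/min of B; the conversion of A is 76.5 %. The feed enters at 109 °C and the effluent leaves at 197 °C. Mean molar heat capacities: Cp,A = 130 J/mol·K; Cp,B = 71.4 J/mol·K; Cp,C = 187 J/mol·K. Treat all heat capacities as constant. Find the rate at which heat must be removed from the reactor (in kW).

Extent of reaction ξ = 0.765 × 117 = 89.505 mol/min
Reaction term: ξ·ΔH°_rxn = 89.505 × -118 = -10562 kJ/min
Sensible, feed 109→25 °C: -1979.4 kJ/min
Outlet flows (mol/min): A 27.495, B 27.495, C 89.505
Sensible, products 25→197 °C: 3831.3 kJ/min
Q = ΔH = -8709.7 kJ/min = -145.16 kW
Heat removed = 145.16 kW

Q_out = 145 kW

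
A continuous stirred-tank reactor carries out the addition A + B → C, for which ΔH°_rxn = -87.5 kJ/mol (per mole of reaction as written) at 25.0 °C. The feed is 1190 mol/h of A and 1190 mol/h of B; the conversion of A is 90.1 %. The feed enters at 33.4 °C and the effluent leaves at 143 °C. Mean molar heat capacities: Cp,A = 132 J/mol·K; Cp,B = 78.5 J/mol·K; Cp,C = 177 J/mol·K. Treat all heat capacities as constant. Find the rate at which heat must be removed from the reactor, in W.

Q_out = 19600 W

Extent of reaction ξ = 0.901 × 1190 = 1072.2 mol/h
Reaction term: ξ·ΔH°_rxn = 1072.2 × -87.5 = -93817 kJ/h
Sensible, feed 33.4→25 °C: -2104.2 kJ/h
Outlet flows (mol/h): A 117.81, B 117.81, C 1072.2
Sensible, products 25→143 °C: 25320 kJ/h
Q = ΔH = -70601 kJ/h = -19.611 kW
Heat removed = 19611 W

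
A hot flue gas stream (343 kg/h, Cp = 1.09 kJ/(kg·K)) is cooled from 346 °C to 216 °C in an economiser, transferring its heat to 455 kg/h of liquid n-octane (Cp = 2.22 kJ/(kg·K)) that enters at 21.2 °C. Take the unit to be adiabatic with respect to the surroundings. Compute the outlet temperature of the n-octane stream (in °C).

T_c,out = 69.3 °C

Heat released by hot stream: Q = 343 × 1.09 × (346 − 216) = 48603 kJ/h
Energy balance on cold side (adiabatic exchanger): Q = ṁ_c·Cp_c·(T_c,out − T_c,in)
T_c,out = 21.2 + 48603/(455 × 2.22) = 69.317 °C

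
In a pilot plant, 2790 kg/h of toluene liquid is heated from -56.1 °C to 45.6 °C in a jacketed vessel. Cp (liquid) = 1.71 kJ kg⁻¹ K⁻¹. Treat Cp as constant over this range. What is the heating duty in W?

Q = 135000 W

Q = ṁ·Cp·ΔT = 2790 × 1.71 × (45.6 − -56.1) = 485200 kJ/h
Converting: 485200 / 3600 s = 134.78 kW
Heating duty = 134780 W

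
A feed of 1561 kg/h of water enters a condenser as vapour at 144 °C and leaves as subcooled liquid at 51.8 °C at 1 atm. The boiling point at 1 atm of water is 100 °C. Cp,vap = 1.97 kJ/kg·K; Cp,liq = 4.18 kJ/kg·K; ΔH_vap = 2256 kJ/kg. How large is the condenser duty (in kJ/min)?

Q_c = 66200 kJ/min

vapour 144→100 °C: -86.68 kJ/kg
condensation at 100 °C: -2256 kJ/kg
liquid 100→51.8 °C: -201.48 kJ/kg
Δh = -86.68 + -2256 + -201.48 = -2544.2 kJ/kg
Q = ṁ·Δh = 1561 kg/h × -2544.2 kJ/kg = -3.9714e+06 kJ/h
|Q| = 1103.2 kW = 66190 kJ/min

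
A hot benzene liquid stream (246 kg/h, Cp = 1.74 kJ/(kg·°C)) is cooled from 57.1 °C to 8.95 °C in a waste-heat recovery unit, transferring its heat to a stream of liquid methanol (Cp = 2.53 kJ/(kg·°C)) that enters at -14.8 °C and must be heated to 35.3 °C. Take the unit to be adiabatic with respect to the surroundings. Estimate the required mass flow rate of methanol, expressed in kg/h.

Heat released by hot stream: Q = 246 × 1.74 × (57.1 − 8.95) = 20610 kJ/h
Energy balance on cold side (adiabatic exchanger): Q = ṁ_c·Cp_c·(T_c,out − T_c,in)
ṁ_c = 20610 / [2.53 × (35.3 − -14.8)] = 162.6 kg/h

ṁ_c = 163 kg/h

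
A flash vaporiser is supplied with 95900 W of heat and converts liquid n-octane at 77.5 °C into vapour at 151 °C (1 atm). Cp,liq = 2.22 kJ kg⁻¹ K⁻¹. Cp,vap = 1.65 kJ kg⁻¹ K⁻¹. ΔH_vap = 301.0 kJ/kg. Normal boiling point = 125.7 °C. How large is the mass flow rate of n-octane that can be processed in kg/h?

Δh = 2.22×(125.7−77.5) + 301.0 + 1.65×(151−125.7) = 449.75 kJ/kg
Q = 95900 W = 95.9 kJ/s = 345240 kJ/h
ṁ = Q/Δh = 345240 / 449.75 = 767.63 kg/h

ṁ = 768 kg/h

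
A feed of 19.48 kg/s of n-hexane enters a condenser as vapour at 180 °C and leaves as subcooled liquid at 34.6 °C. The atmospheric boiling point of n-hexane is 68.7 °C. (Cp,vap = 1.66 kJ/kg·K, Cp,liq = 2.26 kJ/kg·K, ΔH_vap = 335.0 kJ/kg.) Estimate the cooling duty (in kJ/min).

Q_c = 698000 kJ/min

vapour 180→68.7 °C: -184.76 kJ/kg
condensation at 68.7 °C: -335 kJ/kg
liquid 68.7→34.6 °C: -77.066 kJ/kg
Δh = -184.76 + -335 + -77.066 = -596.82 kJ/kg
Q = ṁ·Δh = 19.48 kg/s × -596.82 kJ/kg = -11626 kJ/s
|Q| = 11626 kW = 697570 kJ/min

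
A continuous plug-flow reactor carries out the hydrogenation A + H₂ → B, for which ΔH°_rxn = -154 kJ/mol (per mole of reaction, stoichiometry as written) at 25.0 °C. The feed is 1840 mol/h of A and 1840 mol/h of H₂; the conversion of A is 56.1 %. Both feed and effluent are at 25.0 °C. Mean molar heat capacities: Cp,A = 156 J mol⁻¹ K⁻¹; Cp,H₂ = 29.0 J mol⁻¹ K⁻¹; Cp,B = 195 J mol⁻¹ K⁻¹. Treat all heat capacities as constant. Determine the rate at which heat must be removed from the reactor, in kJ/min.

Q_out = 2650 kJ/min

Extent of reaction ξ = 0.561 × 1840 = 1032.2 mol/h
Reaction term: ξ·ΔH°_rxn = 1032.2 × -154 = -158960 kJ/h
Q = ΔH = -158960 kJ/h = -44.157 kW
Heat removed = 2649.4 kJ/min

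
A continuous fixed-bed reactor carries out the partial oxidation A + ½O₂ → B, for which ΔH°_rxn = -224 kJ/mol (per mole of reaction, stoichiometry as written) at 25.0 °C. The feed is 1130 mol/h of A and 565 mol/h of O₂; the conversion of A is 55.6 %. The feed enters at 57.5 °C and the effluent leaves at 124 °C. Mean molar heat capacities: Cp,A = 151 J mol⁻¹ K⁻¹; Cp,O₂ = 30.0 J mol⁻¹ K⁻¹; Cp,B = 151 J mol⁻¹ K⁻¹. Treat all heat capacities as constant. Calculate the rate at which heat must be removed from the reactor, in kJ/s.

Extent of reaction ξ = 0.556 × 1130 = 628.28 mol/h
Reaction term: ξ·ΔH°_rxn = 628.28 × -224 = -140730 kJ/h
Sensible, feed 57.5→25 °C: -6096.4 kJ/h
Outlet flows (mol/h): A 501.72, O₂ 250.86, B 628.28
Sensible, products 25→124 °C: 17637 kJ/h
Q = ΔH = -129190 kJ/h = -35.887 kW
Heat removed = 35.887 kJ/s

Q_out = 35.9 kJ/s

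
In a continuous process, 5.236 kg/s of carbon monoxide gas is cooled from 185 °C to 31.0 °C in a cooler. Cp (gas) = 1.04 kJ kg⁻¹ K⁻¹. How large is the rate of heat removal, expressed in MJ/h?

Q = ṁ·Cp·ΔT = 5.236 × 1.04 × (31.0 − 185) = -838.6 kJ/s
Cooling duty = 3019 MJ/h

Q_c = 3020 MJ/h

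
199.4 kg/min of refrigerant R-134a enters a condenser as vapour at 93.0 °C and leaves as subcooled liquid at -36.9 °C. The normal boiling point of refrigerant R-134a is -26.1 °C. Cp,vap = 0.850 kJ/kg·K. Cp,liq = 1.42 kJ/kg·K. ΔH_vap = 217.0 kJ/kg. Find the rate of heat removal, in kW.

Q_c = 1110 kW

vapour 93.0→-26.1 °C: -101.23 kJ/kg
condensation at -26.1 °C: -217 kJ/kg
liquid -26.1→-36.9 °C: -15.336 kJ/kg
Δh = -101.23 + -217 + -15.336 = -333.57 kJ/kg
Q = ṁ·Δh = 199.4 kg/min × -333.57 kJ/kg = -66514 kJ/min
|Q| = 1108.6 kW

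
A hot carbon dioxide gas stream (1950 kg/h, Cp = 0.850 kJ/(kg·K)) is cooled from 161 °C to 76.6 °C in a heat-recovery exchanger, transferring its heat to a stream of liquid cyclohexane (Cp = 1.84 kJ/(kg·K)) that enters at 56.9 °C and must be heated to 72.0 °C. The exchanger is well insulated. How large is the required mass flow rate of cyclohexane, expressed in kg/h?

ṁ_c = 5040 kg/h

Heat released by hot stream: Q = 1950 × 0.850 × (161 − 76.6) = 139890 kJ/h
Energy balance on cold side (adiabatic exchanger): Q = ṁ_c·Cp_c·(T_c,out − T_c,in)
ṁ_c = 139890 / [1.84 × (72.0 − 56.9)] = 5035 kg/h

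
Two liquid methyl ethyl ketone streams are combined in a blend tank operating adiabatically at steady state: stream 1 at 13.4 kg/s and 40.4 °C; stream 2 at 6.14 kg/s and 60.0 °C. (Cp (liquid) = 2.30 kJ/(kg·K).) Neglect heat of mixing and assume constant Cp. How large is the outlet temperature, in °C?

Adiabatic, steady state ⇒ Σ ṁᵢCp,ᵢ(T_out − Tᵢ) = 0
Σ ṁᵢCp,ᵢTᵢ = 13.4×2.30×40.4 + 6.14×2.30×60.0 = 2092.4
Σ ṁᵢCp,ᵢ = 13.4×2.30 + 6.14×2.30 = 44.942
T_out = 2092.4 / 44.942 = 46.559 °C

T_out = 46.6 °C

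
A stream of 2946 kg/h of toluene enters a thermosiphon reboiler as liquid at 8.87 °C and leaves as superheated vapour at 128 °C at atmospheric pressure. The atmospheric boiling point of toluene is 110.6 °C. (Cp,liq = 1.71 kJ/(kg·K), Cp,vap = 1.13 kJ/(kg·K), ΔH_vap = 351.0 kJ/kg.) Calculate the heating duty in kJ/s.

Q = 446 kJ/s

liquid 8.87→110.6 °C: 173.96 kJ/kg
vaporisation at 110.6 °C: 351 kJ/kg
vapour 110.6→128 °C: 19.662 kJ/kg
Δh = 173.96 + 351 + 19.662 = 544.62 kJ/kg
Q = ṁ·Δh = 2946 kg/h × 544.62 kJ/kg = 1.6045e+06 kJ/h
|Q| = 445.68 kW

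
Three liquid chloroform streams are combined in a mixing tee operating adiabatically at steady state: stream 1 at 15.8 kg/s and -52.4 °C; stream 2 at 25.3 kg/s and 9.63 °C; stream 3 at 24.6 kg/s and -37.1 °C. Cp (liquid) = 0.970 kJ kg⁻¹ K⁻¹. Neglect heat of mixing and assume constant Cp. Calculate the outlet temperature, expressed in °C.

Energy balance with Q = 0: Σ ṁᵢCp,ᵢ(T_out − Tᵢ) = 0
Σ ṁᵢCp,ᵢTᵢ = 15.8×0.970×-52.4 + 25.3×0.970×9.63 + 24.6×0.970×-37.1 = -1452
Σ ṁᵢCp,ᵢ = 15.8×0.970 + 25.3×0.970 + 24.6×0.970 = 63.729
T_out = -1452 / 63.729 = -22.784 °C

T_out = -22.8 °C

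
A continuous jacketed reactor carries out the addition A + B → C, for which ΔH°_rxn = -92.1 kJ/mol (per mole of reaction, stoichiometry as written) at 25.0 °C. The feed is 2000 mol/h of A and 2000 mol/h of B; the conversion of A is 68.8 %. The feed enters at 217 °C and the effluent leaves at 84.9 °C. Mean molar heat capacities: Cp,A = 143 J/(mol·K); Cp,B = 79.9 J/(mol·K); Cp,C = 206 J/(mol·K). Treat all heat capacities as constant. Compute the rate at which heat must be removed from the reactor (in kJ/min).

Extent of reaction ξ = 0.688 × 2000 = 1376 mol/h
Reaction term: ξ·ΔH°_rxn = 1376 × -92.1 = -126730 kJ/h
Sensible, feed 217→25 °C: -85594 kJ/h
Outlet flows (mol/h): A 624, B 624, C 1376
Sensible, products 25→84.9 °C: 25310 kJ/h
Q = ΔH = -187010 kJ/h = -51.948 kW
Heat removed = 3116.9 kJ/min

Q_out = 3120 kJ/min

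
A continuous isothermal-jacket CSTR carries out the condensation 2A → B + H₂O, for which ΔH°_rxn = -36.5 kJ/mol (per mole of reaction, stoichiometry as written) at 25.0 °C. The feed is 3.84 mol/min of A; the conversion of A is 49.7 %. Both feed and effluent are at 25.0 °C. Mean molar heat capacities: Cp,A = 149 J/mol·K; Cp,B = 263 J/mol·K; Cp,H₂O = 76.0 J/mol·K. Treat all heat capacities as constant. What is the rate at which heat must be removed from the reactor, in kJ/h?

Extent of reaction ξ = 0.497 × 3.84 / 2 = 0.95424 mol/min
Reaction term: ξ·ΔH°_rxn = 0.95424 × -36.5 = -34.83 kJ/min
Q = ΔH = -34.83 kJ/min = -0.5805 kW
Heat removed = 2089.8 kJ/h

Q_out = 2090 kJ/h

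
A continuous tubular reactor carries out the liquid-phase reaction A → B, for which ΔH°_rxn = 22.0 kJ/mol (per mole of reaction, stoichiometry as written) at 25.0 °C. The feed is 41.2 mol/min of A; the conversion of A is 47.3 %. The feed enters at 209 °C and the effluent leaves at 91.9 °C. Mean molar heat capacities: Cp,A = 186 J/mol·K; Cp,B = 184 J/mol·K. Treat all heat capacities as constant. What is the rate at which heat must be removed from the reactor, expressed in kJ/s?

Extent of reaction ξ = 0.473 × 41.2 = 19.488 mol/min
Reaction term: ξ·ΔH°_rxn = 19.488 × 22.0 = 428.73 kJ/min
Sensible, feed 209→25 °C: -1410 kJ/min
Outlet flows (mol/min): A 21.712, B 19.488
Sensible, products 25→91.9 °C: 510.06 kJ/min
Q = ΔH = -471.24 kJ/min = -7.854 kW
Heat removed = 7.854 kJ/s

Q_out = 7.85 kJ/s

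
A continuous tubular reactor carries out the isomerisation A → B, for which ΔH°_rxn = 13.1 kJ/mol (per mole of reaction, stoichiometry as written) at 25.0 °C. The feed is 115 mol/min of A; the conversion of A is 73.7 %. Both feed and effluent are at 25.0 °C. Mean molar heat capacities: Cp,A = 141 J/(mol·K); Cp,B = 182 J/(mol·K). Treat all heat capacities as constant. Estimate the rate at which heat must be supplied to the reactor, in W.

Extent of reaction ξ = 0.737 × 115 = 84.755 mol/min
Reaction term: ξ·ΔH°_rxn = 84.755 × 13.1 = 1110.3 kJ/min
Q = ΔH = 1110.3 kJ/min = 18.505 kW
Heat supplied = 18505 W

Q_in = 18500 W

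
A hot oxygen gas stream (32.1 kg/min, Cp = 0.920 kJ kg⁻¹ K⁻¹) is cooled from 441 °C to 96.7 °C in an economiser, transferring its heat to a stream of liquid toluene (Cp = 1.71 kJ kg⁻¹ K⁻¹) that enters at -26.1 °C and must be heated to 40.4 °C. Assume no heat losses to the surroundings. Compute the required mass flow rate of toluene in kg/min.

Heat released by hot stream: Q = 32.1 × 0.920 × (441 − 96.7) = 10168 kJ/min
Energy balance on cold side (adiabatic exchanger): Q = ṁ_c·Cp_c·(T_c,out − T_c,in)
ṁ_c = 10168 / [1.71 × (40.4 − -26.1)] = 89.415 kg/min

ṁ_c = 89.4 kg/min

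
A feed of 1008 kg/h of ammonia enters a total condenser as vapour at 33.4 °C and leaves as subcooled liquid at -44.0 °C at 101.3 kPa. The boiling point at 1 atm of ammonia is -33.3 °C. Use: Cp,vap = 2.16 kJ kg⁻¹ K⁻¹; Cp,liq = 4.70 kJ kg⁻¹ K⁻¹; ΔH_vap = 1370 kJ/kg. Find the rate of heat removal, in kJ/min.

Q_c = 26300 kJ/min

vapour 33.4→-33.3 °C: -144.07 kJ/kg
condensation at -33.3 °C: -1370 kJ/kg
liquid -33.3→-44.0 °C: -50.29 kJ/kg
Δh = -144.07 + -1370 + -50.29 = -1564.4 kJ/kg
Q = ṁ·Δh = 1008 kg/h × -1564.4 kJ/kg = -1.5769e+06 kJ/h
|Q| = 438.02 kW = 26281 kJ/min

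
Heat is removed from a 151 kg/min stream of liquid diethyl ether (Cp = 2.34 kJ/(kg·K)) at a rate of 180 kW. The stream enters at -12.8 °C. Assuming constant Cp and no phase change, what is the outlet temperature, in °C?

T_out = -43.4 °C

Q = 180 kW = 10800 kJ/min
ΔT = Q/(ṁ·Cp) = 10800/(151×2.34) = 30.565 K
T_out = -12.8 − 30.565 = -43.365 °C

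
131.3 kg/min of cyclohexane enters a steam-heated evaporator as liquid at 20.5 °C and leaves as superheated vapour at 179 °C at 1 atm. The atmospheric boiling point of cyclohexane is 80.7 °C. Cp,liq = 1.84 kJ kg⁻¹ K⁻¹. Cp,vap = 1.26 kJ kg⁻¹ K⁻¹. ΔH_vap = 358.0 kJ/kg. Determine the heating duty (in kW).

Q = 1300 kW

liquid 20.5→80.7 °C: 110.77 kJ/kg
vaporisation at 80.7 °C: 358 kJ/kg
vapour 80.7→179 °C: 123.86 kJ/kg
Δh = 110.77 + 358 + 123.86 = 592.63 kJ/kg
Q = ṁ·Δh = 131.3 kg/min × 592.63 kJ/kg = 77812 kJ/min
|Q| = 1296.9 kW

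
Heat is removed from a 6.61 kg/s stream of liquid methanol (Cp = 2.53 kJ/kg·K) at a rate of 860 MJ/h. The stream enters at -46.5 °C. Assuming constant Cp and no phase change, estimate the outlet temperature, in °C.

T_out = -60.8 °C

Q = 860 MJ/h = 238.89 kJ/s
ΔT = Q/(ṁ·Cp) = 238.89/(6.61×2.53) = 14.285 K
T_out = -46.5 − 14.285 = -60.785 °C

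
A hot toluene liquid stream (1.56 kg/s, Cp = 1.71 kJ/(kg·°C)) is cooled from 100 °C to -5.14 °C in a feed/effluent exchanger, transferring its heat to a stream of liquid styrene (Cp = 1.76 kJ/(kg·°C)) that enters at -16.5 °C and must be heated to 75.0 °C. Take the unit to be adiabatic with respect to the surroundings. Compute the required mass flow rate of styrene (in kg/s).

ṁ_c = 1.74 kg/s

Heat released by hot stream: Q = 1.56 × 1.71 × (100 − -5.14) = 280.47 kJ/s
Energy balance on cold side (adiabatic exchanger): Q = ṁ_c·Cp_c·(T_c,out − T_c,in)
ṁ_c = 280.47 / [1.76 × (75.0 − -16.5)] = 1.7416 kg/s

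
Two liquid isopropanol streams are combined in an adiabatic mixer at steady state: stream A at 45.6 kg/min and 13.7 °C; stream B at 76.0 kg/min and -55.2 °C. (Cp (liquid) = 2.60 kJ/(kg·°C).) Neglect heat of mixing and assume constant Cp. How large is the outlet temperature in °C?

No heat crosses the boundary, so H_out = H_in.
Σ ṁᵢCp,ᵢTᵢ = 45.6×2.60×13.7 + 76.0×2.60×-55.2 = -9283.2
Σ ṁᵢCp,ᵢ = 45.6×2.60 + 76.0×2.60 = 316.16
T_out = -9283.2 / 316.16 = -29.363 °C

T_out = -29.4 °C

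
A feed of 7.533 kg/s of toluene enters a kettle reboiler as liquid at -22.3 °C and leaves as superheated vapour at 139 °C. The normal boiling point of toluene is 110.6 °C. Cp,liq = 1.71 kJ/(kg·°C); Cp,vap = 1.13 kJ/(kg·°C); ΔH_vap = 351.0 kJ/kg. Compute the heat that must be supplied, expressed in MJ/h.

liquid -22.3→110.6 °C: 227.26 kJ/kg
vaporisation at 110.6 °C: 351 kJ/kg
vapour 110.6→139 °C: 32.092 kJ/kg
Δh = 227.26 + 351 + 32.092 = 610.35 kJ/kg
Q = ṁ·Δh = 7.533 kg/s × 610.35 kJ/kg = 4597.8 kJ/s
|Q| = 4597.8 kW = 16552 MJ/h

Q = 16600 MJ/h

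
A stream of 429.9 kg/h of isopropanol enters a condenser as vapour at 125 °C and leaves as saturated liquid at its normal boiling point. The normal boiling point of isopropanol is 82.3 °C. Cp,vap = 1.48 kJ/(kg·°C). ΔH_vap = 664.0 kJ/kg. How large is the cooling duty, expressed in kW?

Q_c = 86.8 kW

vapour 125→82.3 °C: -63.196 kJ/kg
condensation at 82.3 °C: -664 kJ/kg
Δh = -63.196 + -664 = -727.2 kJ/kg
Q = ṁ·Δh = 429.9 kg/h × -727.2 kJ/kg = -312620 kJ/h
|Q| = 86.839 kW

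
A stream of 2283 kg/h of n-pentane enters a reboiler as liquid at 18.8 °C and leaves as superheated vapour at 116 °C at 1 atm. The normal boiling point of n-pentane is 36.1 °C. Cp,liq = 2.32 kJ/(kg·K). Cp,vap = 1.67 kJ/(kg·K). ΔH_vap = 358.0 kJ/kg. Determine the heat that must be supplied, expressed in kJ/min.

liquid 18.8→36.1 °C: 40.136 kJ/kg
vaporisation at 36.1 °C: 358 kJ/kg
vapour 36.1→116 °C: 133.43 kJ/kg
Δh = 40.136 + 358 + 133.43 = 531.57 kJ/kg
Q = ṁ·Δh = 2283 kg/h × 531.57 kJ/kg = 1.2136e+06 kJ/h
|Q| = 337.1 kW = 20226 kJ/min

Q = 20200 kJ/min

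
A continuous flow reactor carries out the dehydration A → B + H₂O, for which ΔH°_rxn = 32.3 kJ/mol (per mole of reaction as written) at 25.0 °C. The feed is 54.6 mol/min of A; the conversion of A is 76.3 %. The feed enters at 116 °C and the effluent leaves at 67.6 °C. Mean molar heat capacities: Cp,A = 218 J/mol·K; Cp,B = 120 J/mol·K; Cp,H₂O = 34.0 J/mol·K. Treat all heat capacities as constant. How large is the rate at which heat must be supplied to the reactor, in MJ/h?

Extent of reaction ξ = 0.763 × 54.6 = 41.66 mol/min
Reaction term: ξ·ΔH°_rxn = 41.66 × 32.3 = 1345.6 kJ/min
Sensible, feed 116→25 °C: -1083.2 kJ/min
Outlet flows (mol/min): A 12.94, B 41.66, H₂O 41.66
Sensible, products 25→67.6 °C: 393.48 kJ/min
Q = ΔH = 655.93 kJ/min = 10.932 kW
Heat supplied = 39.356 MJ/h

Q_in = 39.4 MJ/h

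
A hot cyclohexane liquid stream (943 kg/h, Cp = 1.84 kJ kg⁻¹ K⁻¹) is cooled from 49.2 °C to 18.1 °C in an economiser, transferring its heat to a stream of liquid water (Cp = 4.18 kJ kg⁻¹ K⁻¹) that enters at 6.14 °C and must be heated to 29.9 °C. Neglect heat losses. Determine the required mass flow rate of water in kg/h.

Heat released by hot stream: Q = 943 × 1.84 × (49.2 − 18.1) = 53962 kJ/h
Energy balance on cold side (adiabatic exchanger): Q = ṁ_c·Cp_c·(T_c,out − T_c,in)
ṁ_c = 53962 / [4.18 × (29.9 − 6.14)] = 543.33 kg/h

ṁ_c = 543 kg/h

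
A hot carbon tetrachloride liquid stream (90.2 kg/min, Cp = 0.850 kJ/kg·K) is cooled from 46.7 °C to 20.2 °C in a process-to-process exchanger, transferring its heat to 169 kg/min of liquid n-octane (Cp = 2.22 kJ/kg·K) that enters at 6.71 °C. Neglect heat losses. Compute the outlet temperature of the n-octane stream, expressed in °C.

Heat released by hot stream: Q = 90.2 × 0.850 × (46.7 − 20.2) = 2031.8 kJ/min
Energy balance on cold side (adiabatic exchanger): Q = ṁ_c·Cp_c·(T_c,out − T_c,in)
T_c,out = 6.71 + 2031.8/(169 × 2.22) = 12.125 °C

T_c,out = 12.1 °C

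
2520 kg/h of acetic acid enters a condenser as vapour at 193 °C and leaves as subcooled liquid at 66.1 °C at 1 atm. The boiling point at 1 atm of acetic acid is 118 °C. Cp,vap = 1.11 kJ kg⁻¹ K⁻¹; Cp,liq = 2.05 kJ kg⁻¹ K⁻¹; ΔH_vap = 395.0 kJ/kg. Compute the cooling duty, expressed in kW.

Q_c = 409 kW

vapour 193→118 °C: -83.25 kJ/kg
condensation at 118 °C: -395 kJ/kg
liquid 118→66.1 °C: -106.39 kJ/kg
Δh = -83.25 + -395 + -106.39 = -584.64 kJ/kg
Q = ṁ·Δh = 2520 kg/h × -584.64 kJ/kg = -1.4733e+06 kJ/h
|Q| = 409.25 kW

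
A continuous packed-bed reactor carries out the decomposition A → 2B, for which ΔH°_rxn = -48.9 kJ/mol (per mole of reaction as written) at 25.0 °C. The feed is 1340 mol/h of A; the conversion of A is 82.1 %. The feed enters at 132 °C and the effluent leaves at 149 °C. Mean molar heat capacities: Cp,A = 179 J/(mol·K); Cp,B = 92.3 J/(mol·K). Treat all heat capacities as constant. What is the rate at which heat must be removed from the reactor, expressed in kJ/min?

Q_out = 816 kJ/min

Extent of reaction ξ = 0.821 × 1340 = 1100.1 mol/h
Reaction term: ξ·ΔH°_rxn = 1100.1 × -48.9 = -53797 kJ/h
Sensible, feed 132→25 °C: -25665 kJ/h
Outlet flows (mol/h): A 239.86, B 2200.3
Sensible, products 25→149 °C: 30507 kJ/h
Q = ΔH = -48955 kJ/h = -13.599 kW
Heat removed = 815.92 kJ/min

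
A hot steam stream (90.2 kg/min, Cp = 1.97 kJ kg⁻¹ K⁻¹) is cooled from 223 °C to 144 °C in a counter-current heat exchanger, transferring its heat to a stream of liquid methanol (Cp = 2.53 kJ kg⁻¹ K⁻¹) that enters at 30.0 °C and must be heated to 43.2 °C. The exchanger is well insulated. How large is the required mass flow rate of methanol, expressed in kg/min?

ṁ_c = 420 kg/min

Heat released by hot stream: Q = 90.2 × 1.97 × (223 − 144) = 14038 kJ/min
Energy balance on cold side (adiabatic exchanger): Q = ṁ_c·Cp_c·(T_c,out − T_c,in)
ṁ_c = 14038 / [2.53 × (43.2 − 30.0)] = 420.34 kg/min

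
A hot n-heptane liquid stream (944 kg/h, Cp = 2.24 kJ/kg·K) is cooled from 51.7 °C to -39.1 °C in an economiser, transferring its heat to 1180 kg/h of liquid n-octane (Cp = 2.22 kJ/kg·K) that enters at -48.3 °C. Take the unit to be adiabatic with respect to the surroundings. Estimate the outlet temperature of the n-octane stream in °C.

T_c,out = 25.0 °C

Heat released by hot stream: Q = 944 × 2.24 × (51.7 − -39.1) = 192000 kJ/h
Energy balance on cold side (adiabatic exchanger): Q = ṁ_c·Cp_c·(T_c,out − T_c,in)
T_c,out = -48.3 + 192000/(1180 × 2.22) = 24.994 °C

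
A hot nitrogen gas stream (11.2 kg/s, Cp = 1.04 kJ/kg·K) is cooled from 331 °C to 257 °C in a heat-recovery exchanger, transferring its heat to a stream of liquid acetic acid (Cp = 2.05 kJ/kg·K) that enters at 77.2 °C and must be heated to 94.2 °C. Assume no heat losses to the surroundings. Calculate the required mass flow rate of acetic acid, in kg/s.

Heat released by hot stream: Q = 11.2 × 1.04 × (331 − 257) = 861.95 kJ/s
Energy balance on cold side (adiabatic exchanger): Q = ṁ_c·Cp_c·(T_c,out − T_c,in)
ṁ_c = 861.95 / [2.05 × (94.2 − 77.2)] = 24.733 kg/s

ṁ_c = 24.7 kg/s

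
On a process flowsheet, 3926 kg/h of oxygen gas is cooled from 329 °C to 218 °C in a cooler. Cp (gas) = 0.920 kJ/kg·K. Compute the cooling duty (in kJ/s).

Q_c = 111 kJ/s

Q = ṁ·Cp·ΔT = 3926 × 0.920 × (218 − 329) = -400920 kJ/h
Converting: 400920 / 3600 s = 111.37 kW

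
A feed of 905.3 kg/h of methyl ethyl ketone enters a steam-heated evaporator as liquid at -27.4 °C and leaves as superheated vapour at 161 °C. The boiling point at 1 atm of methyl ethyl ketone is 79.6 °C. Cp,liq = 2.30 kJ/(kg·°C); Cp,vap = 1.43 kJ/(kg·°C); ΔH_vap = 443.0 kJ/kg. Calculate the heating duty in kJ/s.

Q = 203 kJ/s

liquid -27.4→79.6 °C: 246.1 kJ/kg
vaporisation at 79.6 °C: 443 kJ/kg
vapour 79.6→161 °C: 116.4 kJ/kg
Δh = 246.1 + 443 + 116.4 = 805.5 kJ/kg
Q = ṁ·Δh = 905.3 kg/h × 805.5 kJ/kg = 729220 kJ/h
|Q| = 202.56 kW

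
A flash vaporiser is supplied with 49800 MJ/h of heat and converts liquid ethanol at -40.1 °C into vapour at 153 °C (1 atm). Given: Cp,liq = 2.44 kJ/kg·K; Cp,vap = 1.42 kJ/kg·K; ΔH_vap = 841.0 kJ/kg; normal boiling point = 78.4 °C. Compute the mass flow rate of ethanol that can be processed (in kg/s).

ṁ = 11.2 kg/s

Δh = 2.44×(78.4−-40.1) + 841.0 + 1.42×(153−78.4) = 1236.1 kJ/kg
Q = 49800 MJ/h = 13833 kJ/s = 13833 kJ/s
ṁ = Q/Δh = 13833 / 1236.1 = 11.191 kg/s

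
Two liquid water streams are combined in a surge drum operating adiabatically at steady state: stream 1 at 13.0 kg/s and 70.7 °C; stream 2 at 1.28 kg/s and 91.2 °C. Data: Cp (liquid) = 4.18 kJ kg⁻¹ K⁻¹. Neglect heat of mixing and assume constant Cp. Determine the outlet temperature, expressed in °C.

Energy balance with Q = 0: Σ ṁᵢCp,ᵢ(T_out − Tᵢ) = 0
T_out = Σ ṁᵢCp,ᵢTᵢ / Σ ṁᵢCp,ᵢ
      = 4329.8 / 59.69 = 72.538 °C

T_out = 72.5 °C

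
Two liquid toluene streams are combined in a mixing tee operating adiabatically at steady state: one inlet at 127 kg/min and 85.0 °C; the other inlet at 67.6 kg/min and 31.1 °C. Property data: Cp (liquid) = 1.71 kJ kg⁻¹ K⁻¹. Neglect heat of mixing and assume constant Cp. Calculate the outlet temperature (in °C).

T_out = 66.3 °C

No heat crosses the boundary, so H_out = H_in.
T_out = Σ ṁᵢCp,ᵢTᵢ / Σ ṁᵢCp,ᵢ
      = 22054 / 332.77 = 66.276 °C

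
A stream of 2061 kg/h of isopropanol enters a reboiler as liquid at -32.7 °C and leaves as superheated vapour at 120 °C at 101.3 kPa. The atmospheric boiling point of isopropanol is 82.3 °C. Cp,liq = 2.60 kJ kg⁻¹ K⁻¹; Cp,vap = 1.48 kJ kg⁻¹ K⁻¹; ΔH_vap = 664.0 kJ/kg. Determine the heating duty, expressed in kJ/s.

Q = 583 kJ/s

liquid -32.7→82.3 °C: 299 kJ/kg
vaporisation at 82.3 °C: 664 kJ/kg
vapour 82.3→120 °C: 55.796 kJ/kg
Δh = 299 + 664 + 55.796 = 1018.8 kJ/kg
Q = ṁ·Δh = 2061 kg/h × 1018.8 kJ/kg = 2.0997e+06 kJ/h
|Q| = 583.26 kW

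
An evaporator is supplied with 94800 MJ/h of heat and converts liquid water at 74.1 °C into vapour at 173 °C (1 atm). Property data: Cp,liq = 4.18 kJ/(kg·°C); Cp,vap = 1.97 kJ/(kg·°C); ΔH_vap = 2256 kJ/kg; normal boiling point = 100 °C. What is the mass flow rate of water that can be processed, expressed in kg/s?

ṁ = 10.5 kg/s

Δh = 4.18×(100−74.1) + 2256 + 1.97×(173−100) = 2508.1 kJ/kg
Q = 94800 MJ/h = 26333 kJ/s = 26333 kJ/s
ṁ = Q/Δh = 26333 / 2508.1 = 10.499 kg/s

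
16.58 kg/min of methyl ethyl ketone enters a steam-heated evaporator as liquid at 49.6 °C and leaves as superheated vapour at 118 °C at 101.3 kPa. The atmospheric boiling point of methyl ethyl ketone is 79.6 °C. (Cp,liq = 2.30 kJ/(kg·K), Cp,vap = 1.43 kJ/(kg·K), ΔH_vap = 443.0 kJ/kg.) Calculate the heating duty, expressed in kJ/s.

liquid 49.6→79.6 °C: 69 kJ/kg
vaporisation at 79.6 °C: 443 kJ/kg
vapour 79.6→118 °C: 54.912 kJ/kg
Δh = 69 + 443 + 54.912 = 566.91 kJ/kg
Q = ṁ·Δh = 16.58 kg/min × 566.91 kJ/kg = 9399.4 kJ/min
|Q| = 156.66 kW

Q = 157 kJ/s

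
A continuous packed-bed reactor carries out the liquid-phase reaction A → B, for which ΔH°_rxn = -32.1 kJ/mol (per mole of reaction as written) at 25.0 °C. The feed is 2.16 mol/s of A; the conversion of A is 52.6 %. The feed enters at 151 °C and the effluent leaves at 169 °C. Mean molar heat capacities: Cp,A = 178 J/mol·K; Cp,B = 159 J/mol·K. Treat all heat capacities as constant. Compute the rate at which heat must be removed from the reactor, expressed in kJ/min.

Q_out = 1960 kJ/min

Extent of reaction ξ = 0.526 × 2.16 = 1.1362 mol/s
Reaction term: ξ·ΔH°_rxn = 1.1362 × -32.1 = -36.471 kJ/s
Sensible, feed 151→25 °C: -48.444 kJ/s
Outlet flows (mol/s): A 1.0238, B 1.1362
Sensible, products 25→169 °C: 52.257 kJ/s
Q = ΔH = -32.659 kJ/s = -32.659 kW
Heat removed = 1959.5 kJ/min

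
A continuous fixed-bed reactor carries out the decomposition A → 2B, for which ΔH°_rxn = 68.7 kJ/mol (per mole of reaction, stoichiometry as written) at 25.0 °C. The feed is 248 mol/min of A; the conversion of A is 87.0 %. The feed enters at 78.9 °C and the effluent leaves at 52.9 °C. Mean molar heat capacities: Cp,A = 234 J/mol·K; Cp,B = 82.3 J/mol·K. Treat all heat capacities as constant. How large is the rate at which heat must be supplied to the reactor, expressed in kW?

Extent of reaction ξ = 0.870 × 248 = 215.76 mol/min
Reaction term: ξ·ΔH°_rxn = 215.76 × 68.7 = 14823 kJ/min
Sensible, feed 78.9→25 °C: -3127.9 kJ/min
Outlet flows (mol/min): A 32.24, B 431.52
Sensible, products 25→52.9 °C: 1201.3 kJ/min
Q = ΔH = 12896 kJ/min = 214.94 kW
Heat supplied = 214.94 kW

Q_in = 215 kW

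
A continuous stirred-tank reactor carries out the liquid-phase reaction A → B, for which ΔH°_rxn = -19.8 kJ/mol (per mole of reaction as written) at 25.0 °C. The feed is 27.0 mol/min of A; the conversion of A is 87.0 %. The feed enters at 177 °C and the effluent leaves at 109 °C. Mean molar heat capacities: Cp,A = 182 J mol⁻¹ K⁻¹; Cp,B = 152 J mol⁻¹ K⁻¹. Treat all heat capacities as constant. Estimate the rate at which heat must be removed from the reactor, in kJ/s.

Extent of reaction ξ = 0.870 × 27.0 = 23.49 mol/min
Reaction term: ξ·ΔH°_rxn = 23.49 × -19.8 = -465.1 kJ/min
Sensible, feed 177→25 °C: -746.93 kJ/min
Outlet flows (mol/min): A 3.51, B 23.49
Sensible, products 25→109 °C: 353.58 kJ/min
Q = ΔH = -858.45 kJ/min = -14.307 kW
Heat removed = 14.307 kJ/s

Q_out = 14.3 kJ/s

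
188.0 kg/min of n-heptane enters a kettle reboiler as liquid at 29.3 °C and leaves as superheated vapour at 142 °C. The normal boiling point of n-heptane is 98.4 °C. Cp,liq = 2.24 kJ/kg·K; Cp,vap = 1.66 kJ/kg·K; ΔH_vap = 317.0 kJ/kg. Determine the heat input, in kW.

Q = 1710 kW

liquid 29.3→98.4 °C: 154.78 kJ/kg
vaporisation at 98.4 °C: 317 kJ/kg
vapour 98.4→142 °C: 72.376 kJ/kg
Δh = 154.78 + 317 + 72.376 = 544.16 kJ/kg
Q = ṁ·Δh = 188.0 kg/min × 544.16 kJ/kg = 102300 kJ/min
|Q| = 1705 kW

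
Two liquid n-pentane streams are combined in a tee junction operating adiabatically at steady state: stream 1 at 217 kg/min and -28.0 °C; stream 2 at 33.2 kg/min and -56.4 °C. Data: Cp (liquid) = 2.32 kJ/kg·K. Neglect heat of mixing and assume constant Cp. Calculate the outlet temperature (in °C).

T_out = -31.8 °C

Adiabatic, steady state ⇒ Σ ṁᵢCp,ᵢ(T_out − Tᵢ) = 0
T_out = Σ ṁᵢCp,ᵢTᵢ / Σ ṁᵢCp,ᵢ
      = -18440 / 580.46 = -31.769 °C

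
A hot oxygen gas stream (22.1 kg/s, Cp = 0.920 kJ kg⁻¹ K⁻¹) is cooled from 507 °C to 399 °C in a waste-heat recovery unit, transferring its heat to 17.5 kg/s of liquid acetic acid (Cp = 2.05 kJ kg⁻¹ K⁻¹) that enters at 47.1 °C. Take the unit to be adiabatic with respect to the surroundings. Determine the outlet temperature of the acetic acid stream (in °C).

T_c,out = 108 °C

Heat released by hot stream: Q = 22.1 × 0.920 × (507 − 399) = 2195.9 kJ/s
Energy balance on cold side (adiabatic exchanger): Q = ṁ_c·Cp_c·(T_c,out − T_c,in)
T_c,out = 47.1 + 2195.9/(17.5 × 2.05) = 108.31 °C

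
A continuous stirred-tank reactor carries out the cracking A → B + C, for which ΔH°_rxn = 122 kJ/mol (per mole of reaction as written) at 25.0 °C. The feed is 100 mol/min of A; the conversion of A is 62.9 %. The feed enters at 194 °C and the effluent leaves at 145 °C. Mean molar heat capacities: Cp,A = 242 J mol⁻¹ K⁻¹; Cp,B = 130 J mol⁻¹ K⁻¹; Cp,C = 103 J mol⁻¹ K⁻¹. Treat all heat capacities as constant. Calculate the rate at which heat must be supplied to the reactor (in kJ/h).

Q_in = 385000 kJ/h

Extent of reaction ξ = 0.629 × 100 = 62.9 mol/min
Reaction term: ξ·ΔH°_rxn = 62.9 × 122 = 7673.8 kJ/min
Sensible, feed 194→25 °C: -4089.8 kJ/min
Outlet flows (mol/min): A 37.1, B 62.9, C 62.9
Sensible, products 25→145 °C: 2836.1 kJ/min
Q = ΔH = 6420.1 kJ/min = 107 kW
Heat supplied = 385200 kJ/h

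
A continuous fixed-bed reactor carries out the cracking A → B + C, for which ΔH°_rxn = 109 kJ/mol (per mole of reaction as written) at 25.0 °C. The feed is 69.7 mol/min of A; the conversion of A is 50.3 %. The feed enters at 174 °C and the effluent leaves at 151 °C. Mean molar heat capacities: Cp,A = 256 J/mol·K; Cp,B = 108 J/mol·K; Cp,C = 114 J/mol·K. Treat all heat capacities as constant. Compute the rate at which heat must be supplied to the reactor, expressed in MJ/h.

Q_in = 196 MJ/h

Extent of reaction ξ = 0.503 × 69.7 = 35.059 mol/min
Reaction term: ξ·ΔH°_rxn = 35.059 × 109 = 3821.4 kJ/min
Sensible, feed 174→25 °C: -2658.6 kJ/min
Outlet flows (mol/min): A 34.641, B 35.059, C 35.059
Sensible, products 25→151 °C: 2098.1 kJ/min
Q = ΔH = 3260.9 kJ/min = 54.348 kW
Heat supplied = 195.65 MJ/h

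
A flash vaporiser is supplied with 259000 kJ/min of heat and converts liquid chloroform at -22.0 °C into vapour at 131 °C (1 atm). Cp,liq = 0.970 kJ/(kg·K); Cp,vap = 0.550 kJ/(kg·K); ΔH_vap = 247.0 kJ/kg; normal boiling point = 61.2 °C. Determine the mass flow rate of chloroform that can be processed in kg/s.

ṁ = 11.8 kg/s

Δh = 0.970×(61.2−-22.0) + 247.0 + 0.550×(131−61.2) = 366.09 kJ/kg
Q = 259000 kJ/min = 4316.7 kJ/s = 4316.7 kJ/s
ṁ = Q/Δh = 4316.7 / 366.09 = 11.791 kg/s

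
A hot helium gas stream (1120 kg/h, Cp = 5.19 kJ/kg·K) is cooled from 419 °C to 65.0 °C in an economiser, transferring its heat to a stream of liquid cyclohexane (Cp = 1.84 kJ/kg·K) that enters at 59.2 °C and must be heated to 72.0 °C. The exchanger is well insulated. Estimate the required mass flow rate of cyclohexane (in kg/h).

Heat released by hot stream: Q = 1120 × 5.19 × (419 − 65.0) = 2.0577e+06 kJ/h
Energy balance on cold side (adiabatic exchanger): Q = ṁ_c·Cp_c·(T_c,out − T_c,in)
ṁ_c = 2.0577e+06 / [1.84 × (72.0 − 59.2)] = 87370 kg/h

ṁ_c = 87400 kg/h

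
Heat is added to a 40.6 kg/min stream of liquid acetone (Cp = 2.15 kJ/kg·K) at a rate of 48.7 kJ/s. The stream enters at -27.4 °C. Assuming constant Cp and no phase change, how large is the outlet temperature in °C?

T_out = 6.07 °C

Q = 48.7 kJ/s = 2922 kJ/min
ΔT = Q/(ṁ·Cp) = 2922/(40.6×2.15) = 33.475 K
T_out = -27.4 + 33.475 = 6.0746 °C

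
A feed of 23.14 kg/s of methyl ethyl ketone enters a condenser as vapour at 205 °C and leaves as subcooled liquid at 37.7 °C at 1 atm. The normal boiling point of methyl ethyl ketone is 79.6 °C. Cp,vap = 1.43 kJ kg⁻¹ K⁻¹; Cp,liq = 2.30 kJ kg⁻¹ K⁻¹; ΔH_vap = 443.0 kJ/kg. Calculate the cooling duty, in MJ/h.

Q_c = 59900 MJ/h

vapour 205→79.6 °C: -179.32 kJ/kg
condensation at 79.6 °C: -443 kJ/kg
liquid 79.6→37.7 °C: -96.37 kJ/kg
Δh = -179.32 + -443 + -96.37 = -718.69 kJ/kg
Q = ṁ·Δh = 23.14 kg/s × -718.69 kJ/kg = -16631 kJ/s
|Q| = 16631 kW = 59870 MJ/h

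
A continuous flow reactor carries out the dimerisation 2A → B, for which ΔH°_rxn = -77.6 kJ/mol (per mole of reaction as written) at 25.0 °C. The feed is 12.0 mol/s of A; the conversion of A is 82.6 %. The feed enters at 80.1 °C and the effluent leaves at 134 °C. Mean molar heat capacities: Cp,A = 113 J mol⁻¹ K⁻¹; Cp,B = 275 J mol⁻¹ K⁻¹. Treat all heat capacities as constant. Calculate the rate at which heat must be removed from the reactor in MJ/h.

Extent of reaction ξ = 0.826 × 12.0 / 2 = 4.956 mol/s
Reaction term: ξ·ΔH°_rxn = 4.956 × -77.6 = -384.59 kJ/s
Sensible, feed 80.1→25 °C: -74.716 kJ/s
Outlet flows (mol/s): A 2.088, B 4.956
Sensible, products 25→134 °C: 174.27 kJ/s
Q = ΔH = -285.03 kJ/s = -285.03 kW
Heat removed = 1026.1 MJ/h

Q_out = 1030 MJ/h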